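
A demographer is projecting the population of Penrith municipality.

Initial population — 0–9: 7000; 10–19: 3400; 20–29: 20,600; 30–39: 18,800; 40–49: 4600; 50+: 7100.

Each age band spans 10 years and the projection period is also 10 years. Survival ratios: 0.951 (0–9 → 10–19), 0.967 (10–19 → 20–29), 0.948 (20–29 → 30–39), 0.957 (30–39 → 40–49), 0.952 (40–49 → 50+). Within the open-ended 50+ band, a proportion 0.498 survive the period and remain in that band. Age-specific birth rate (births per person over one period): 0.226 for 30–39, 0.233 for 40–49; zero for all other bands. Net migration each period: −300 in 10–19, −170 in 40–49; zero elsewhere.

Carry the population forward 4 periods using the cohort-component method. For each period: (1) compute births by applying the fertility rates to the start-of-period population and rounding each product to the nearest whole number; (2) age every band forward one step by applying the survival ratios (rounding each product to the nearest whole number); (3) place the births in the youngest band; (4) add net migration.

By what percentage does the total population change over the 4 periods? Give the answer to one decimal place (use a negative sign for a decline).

-34.2

Period 1.
Births: 18800 × 0.226 = 4249  |  4600 × 0.233 = 1072 → 5321
10–19: 7000 × 0.951 = 6657
20–29: 3400 × 0.967 = 3288
30–39: 20600 × 0.948 = 19529
40–49: 18800 × 0.957 = 17992
50+: 4600 × 0.952 + 7100 × 0.498 = 4379 + 3536 = 7915
Net migration: 10–19 − 300 → 6357; 40–49 − 170 → 17822
→ [5321, 6357, 3288, 19529, 17822, 7915]
Period 2.
Births: 19529 × 0.226 = 4414  |  17822 × 0.233 = 4153 → 8567
10–19: 5321 × 0.951 = 5060
20–29: 6357 × 0.967 = 6147
30–39: 3288 × 0.948 = 3117
40–49: 19529 × 0.957 = 18689
50+: 17822 × 0.952 + 7915 × 0.498 = 16967 + 3942 = 20909
Net migration: 10–19 − 300 → 4760; 40–49 − 170 → 18519
→ [8567, 4760, 6147, 3117, 18519, 20909]
Period 3.
Births: 3117 × 0.226 = 704  |  18519 × 0.233 = 4315 → 5019
10–19: 8567 × 0.951 = 8147
20–29: 4760 × 0.967 = 4603
30–39: 6147 × 0.948 = 5827
40–49: 3117 × 0.957 = 2983
50+: 18519 × 0.952 + 20909 × 0.498 = 17630 + 10413 = 28043
Net migration: 10–19 − 300 → 7847; 40–49 − 170 → 2813
→ [5019, 7847, 4603, 5827, 2813, 28043]
Period 4.
Births: 5827 × 0.226 = 1317  |  2813 × 0.233 = 655 → 1972
10–19: 5019 × 0.951 = 4773
20–29: 7847 × 0.967 = 7588
30–39: 4603 × 0.948 = 4364
40–49: 5827 × 0.957 = 5576
50+: 2813 × 0.952 + 28043 × 0.498 = 2678 + 13965 = 16643
Net migration: 10–19 − 300 → 4473; 40–49 − 170 → 5406
→ [1972, 4473, 7588, 4364, 5406, 16643]
Total: 61500 → 40446; change = -21054; percentage change = -34.2%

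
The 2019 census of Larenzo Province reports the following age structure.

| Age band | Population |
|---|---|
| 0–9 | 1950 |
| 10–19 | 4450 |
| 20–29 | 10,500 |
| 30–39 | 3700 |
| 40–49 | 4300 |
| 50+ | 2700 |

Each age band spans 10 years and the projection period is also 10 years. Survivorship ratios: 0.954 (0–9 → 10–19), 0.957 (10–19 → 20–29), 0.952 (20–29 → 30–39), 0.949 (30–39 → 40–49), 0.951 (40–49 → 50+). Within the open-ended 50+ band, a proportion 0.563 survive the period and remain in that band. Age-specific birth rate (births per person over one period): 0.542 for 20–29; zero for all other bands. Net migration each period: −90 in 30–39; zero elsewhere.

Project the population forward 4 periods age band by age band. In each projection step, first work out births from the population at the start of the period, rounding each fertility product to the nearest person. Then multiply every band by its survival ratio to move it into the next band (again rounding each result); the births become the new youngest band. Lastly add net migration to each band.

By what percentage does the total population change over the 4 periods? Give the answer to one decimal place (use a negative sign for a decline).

-17.0

Let group 1 be 0–9 through group 6 = 50+.
After projecting period 1:
Births: 10500 × 0.542 = 5691
Group 2: 1950 × 0.954 = 1860
Group 3: 4450 × 0.957 = 4259
Group 4: 10500 × 0.952 = 9996
Group 5: 3700 × 0.949 = 3511
Group 6: 4300 × 0.951 + 2700 × 0.563 = 4089 + 1520 = 5609
Net migration: Group 4 − 90 → 9906
End of period: [5691, 1860, 4259, 9906, 3511, 5609]
After projecting period 2:
Births: 4259 × 0.542 = 2308
Group 2: 5691 × 0.954 = 5429
Group 3: 1860 × 0.957 = 1780
Group 4: 4259 × 0.952 = 4055
Group 5: 9906 × 0.949 = 9401
Group 6: 3511 × 0.951 + 5609 × 0.563 = 3339 + 3158 = 6497
Net migration: Group 4 − 90 → 3965
End of period: [2308, 5429, 1780, 3965, 9401, 6497]
After projecting period 3:
Births: 1780 × 0.542 = 965
Group 2: 2308 × 0.954 = 2202
Group 3: 5429 × 0.957 = 5196
Group 4: 1780 × 0.952 = 1695
Group 5: 3965 × 0.949 = 3763
Group 6: 9401 × 0.951 + 6497 × 0.563 = 8940 + 3658 = 12598
Net migration: Group 4 − 90 → 1605
End of period: [965, 2202, 5196, 1605, 3763, 12598]
After projecting period 4:
Births: 5196 × 0.542 = 2816
Group 2: 965 × 0.954 = 921
Group 3: 2202 × 0.957 = 2107
Group 4: 5196 × 0.952 = 4947
Group 5: 1605 × 0.949 = 1523
Group 6: 3763 × 0.951 + 12598 × 0.563 = 3579 + 7093 = 10672
Net migration: Group 4 − 90 → 4857
End of period: [2816, 921, 2107, 4857, 1523, 10672]
Total: 27600 → 22896; change = -4704; percentage change = -17.0%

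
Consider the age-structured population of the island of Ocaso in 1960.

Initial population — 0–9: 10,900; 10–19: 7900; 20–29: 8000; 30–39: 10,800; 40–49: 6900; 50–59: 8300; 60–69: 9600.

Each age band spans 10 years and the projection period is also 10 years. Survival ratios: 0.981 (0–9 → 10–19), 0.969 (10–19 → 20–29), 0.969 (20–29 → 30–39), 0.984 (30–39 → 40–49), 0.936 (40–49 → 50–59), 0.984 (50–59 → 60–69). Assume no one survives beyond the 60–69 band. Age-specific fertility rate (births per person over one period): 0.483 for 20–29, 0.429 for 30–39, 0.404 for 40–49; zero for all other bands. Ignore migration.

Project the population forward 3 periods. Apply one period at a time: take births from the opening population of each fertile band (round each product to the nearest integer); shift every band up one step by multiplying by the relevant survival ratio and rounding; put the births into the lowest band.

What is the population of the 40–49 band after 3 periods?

7299

Numbering the groups 1..7 from youngest to oldest:
Period 1:
Births: 8000 × 0.483 = 3864  |  10800 × 0.429 = 4633  |  6900 × 0.404 = 2788 → 11285
Group 2: 10900 × 0.981 = 10693
Group 3: 7900 × 0.969 = 7655
Group 4: 8000 × 0.969 = 7752
Group 5: 10800 × 0.984 = 10627
Group 6: 6900 × 0.936 = 6458
Group 7: 8300 × 0.984 = 8167
Giving 11285 / 10693 / 7655 / 7752 / 10627 / 6458 / 8167.
Period 2:
Births: 7655 × 0.483 = 3697  |  7752 × 0.429 = 3326  |  10627 × 0.404 = 4293 → 11316
Group 2: 11285 × 0.981 = 11071
Group 3: 10693 × 0.969 = 10362
Group 4: 7655 × 0.969 = 7418
Group 5: 7752 × 0.984 = 7628
Group 6: 10627 × 0.936 = 9947
Group 7: 6458 × 0.984 = 6355
Giving 11316 / 11071 / 10362 / 7418 / 7628 / 9947 / 6355.
Period 3:
Births: 10362 × 0.483 = 5005  |  7418 × 0.429 = 3182  |  7628 × 0.404 = 3082 → 11269
Group 2: 11316 × 0.981 = 11101
Group 3: 11071 × 0.969 = 10728
Group 4: 10362 × 0.969 = 10041
Group 5: 7418 × 0.984 = 7299
Group 6: 7628 × 0.936 = 7140
Group 7: 9947 × 0.984 = 9788
Giving 11269 / 11101 / 10728 / 10041 / 7299 / 7140 / 9788.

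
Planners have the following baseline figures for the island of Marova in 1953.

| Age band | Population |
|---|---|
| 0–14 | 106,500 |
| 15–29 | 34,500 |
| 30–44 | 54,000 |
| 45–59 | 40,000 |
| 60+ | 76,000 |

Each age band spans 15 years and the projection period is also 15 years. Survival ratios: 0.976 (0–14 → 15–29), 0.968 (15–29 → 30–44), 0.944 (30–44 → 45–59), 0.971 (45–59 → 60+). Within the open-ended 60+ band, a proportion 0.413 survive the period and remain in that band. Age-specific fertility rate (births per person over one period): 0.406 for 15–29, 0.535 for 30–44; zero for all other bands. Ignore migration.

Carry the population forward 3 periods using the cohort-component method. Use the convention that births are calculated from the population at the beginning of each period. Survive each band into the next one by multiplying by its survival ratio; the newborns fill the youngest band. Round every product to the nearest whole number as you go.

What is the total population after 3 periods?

327998

(Bands numbered youngest = 1 to oldest = 5.)
[period 1]
Births: 34500 × 0.406 = 14007  |  54000 × 0.535 = 28890 ⇒ total 42897
Band 2: 106500 × 0.976 = 103944
Band 3: 34500 × 0.968 = 33396
Band 4: 54000 × 0.944 = 50976
Band 5: 40000 × 0.971 + 76000 × 0.413 = 38840 + 31388 = 70228
→ [42897, 103944, 33396, 50976, 70228]
[period 2]
Births: 103944 × 0.406 = 42201  |  33396 × 0.535 = 17867 ⇒ total 60068
Band 2: 42897 × 0.976 = 41867
Band 3: 103944 × 0.968 = 100618
Band 4: 33396 × 0.944 = 31526
Band 5: 50976 × 0.971 + 70228 × 0.413 = 49498 + 29004 = 78502
→ [60068, 41867, 100618, 31526, 78502]
[period 3]
Births: 41867 × 0.406 = 16998  |  100618 × 0.535 = 53831 ⇒ total 70829
Band 2: 60068 × 0.976 = 58626
Band 3: 41867 × 0.968 = 40527
Band 4: 100618 × 0.944 = 94983
Band 5: 31526 × 0.971 + 78502 × 0.413 = 30612 + 32421 = 63033
→ [70829, 58626, 40527, 94983, 63033]
Total after period 3: 70829 + 58626 + 40527 + 94983 + 63033 = 327998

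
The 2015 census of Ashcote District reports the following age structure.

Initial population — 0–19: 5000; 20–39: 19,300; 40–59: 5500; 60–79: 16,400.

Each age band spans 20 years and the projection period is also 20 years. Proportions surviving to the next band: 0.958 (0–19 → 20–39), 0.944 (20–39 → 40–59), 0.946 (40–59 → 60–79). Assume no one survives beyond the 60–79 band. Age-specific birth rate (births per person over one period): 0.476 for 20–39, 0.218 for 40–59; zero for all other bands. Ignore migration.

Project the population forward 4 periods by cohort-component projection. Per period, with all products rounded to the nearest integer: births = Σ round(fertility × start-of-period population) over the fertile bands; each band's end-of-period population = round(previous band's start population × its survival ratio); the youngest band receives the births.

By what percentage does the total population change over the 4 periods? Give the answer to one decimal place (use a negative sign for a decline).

-46.1

Call the bands 1 to 4, youngest first.
[period 1]
Births: 19300 * 0.476 = 9187  |  5500 * 0.218 = 1199 — total 10386
Band 2: 5000 * 0.958 = 4790
Band 3: 19300 * 0.944 = 18219
Band 4: 5500 * 0.946 = 5203
Giving 10386 / 4790 / 18219 / 5203.
[period 2]
Births: 4790 * 0.476 = 2280  |  18219 * 0.218 = 3972 — total 6252
Band 2: 10386 * 0.958 = 9950
Band 3: 4790 * 0.944 = 4522
Band 4: 18219 * 0.946 = 17235
Giving 6252 / 9950 / 4522 / 17235.
[period 3]
Births: 9950 * 0.476 = 4736  |  4522 * 0.218 = 986 — total 5722
Band 2: 6252 * 0.958 = 5989
Band 3: 9950 * 0.944 = 9393
Band 4: 4522 * 0.946 = 4278
Giving 5722 / 5989 / 9393 / 4278.
[period 4]
Births: 5989 * 0.476 = 2851  |  9393 * 0.218 = 2048 — total 4899
Band 2: 5722 * 0.958 = 5482
Band 3: 5989 * 0.944 = 5654
Band 4: 9393 * 0.946 = 8886
Giving 4899 / 5482 / 5654 / 8886.
Total: 46200 → 24921; change = -21279; percentage change = -46.1%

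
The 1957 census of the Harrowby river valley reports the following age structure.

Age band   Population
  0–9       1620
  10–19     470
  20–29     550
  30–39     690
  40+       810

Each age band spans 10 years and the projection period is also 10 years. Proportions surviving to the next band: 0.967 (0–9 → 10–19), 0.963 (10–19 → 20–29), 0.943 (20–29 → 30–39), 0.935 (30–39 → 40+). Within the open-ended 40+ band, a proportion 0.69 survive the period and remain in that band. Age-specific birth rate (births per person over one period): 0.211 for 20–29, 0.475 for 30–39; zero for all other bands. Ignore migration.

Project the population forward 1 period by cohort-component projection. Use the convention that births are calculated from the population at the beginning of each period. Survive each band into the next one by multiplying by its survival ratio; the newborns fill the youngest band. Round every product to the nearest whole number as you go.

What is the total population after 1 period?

4187

Let group 1 be 0–9 through group 5 = 40+.
After projecting period 1:
Births: 550 * 0.211 = 116 ; 690 * 0.475 = 328 — total 444
Group 2: 1620 * 0.967 = 1567
Group 3: 470 * 0.963 = 453
Group 4: 550 * 0.943 = 519
Group 5: 690 * 0.935 + 810 * 0.69 = 645 + 559 = 1204
Population now: 0–9=444, 10–19=1567, 20–29=453, 30–39=519, 40+=1204
Total after period 1: 444 + 1567 + 453 + 519 + 1204 = 4187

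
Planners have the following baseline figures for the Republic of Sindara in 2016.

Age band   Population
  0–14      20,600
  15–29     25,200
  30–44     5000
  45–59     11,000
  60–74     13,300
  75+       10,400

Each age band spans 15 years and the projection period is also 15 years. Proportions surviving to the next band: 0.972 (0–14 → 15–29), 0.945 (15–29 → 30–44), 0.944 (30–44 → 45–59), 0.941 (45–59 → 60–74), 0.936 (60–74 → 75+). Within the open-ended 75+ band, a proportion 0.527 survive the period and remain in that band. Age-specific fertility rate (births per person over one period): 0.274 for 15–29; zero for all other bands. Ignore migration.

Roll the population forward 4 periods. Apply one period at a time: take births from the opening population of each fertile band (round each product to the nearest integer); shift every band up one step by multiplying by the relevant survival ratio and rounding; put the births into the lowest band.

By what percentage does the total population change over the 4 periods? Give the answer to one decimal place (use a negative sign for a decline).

-31.7

Numbering the bands 1..6 from youngest to oldest:
After projecting period 1:
Births: 25200 * 0.274 = 6905
Band 2: 20600 * 0.972 = 20023
Band 3: 25200 * 0.945 = 23814
Band 4: 5000 * 0.944 = 4720
Band 5: 11000 * 0.941 = 10351
Band 6: 13300 * 0.936 + 10400 * 0.527 = 12449 + 5481 = 17930
Giving 6905 / 20023 / 23814 / 4720 / 10351 / 17930.
After projecting period 2:
Births: 20023 * 0.274 = 5486
Band 2: 6905 * 0.972 = 6712
Band 3: 20023 * 0.945 = 18922
Band 4: 23814 * 0.944 = 22480
Band 5: 4720 * 0.941 = 4442
Band 6: 10351 * 0.936 + 17930 * 0.527 = 9689 + 9449 = 19138
Giving 5486 / 6712 / 18922 / 22480 / 4442 / 19138.
After projecting period 3:
Births: 6712 * 0.274 = 1839
Band 2: 5486 * 0.972 = 5332
Band 3: 6712 * 0.945 = 6343
Band 4: 18922 * 0.944 = 17862
Band 5: 22480 * 0.941 = 21154
Band 6: 4442 * 0.936 + 19138 * 0.527 = 4158 + 10086 = 14244
Giving 1839 / 5332 / 6343 / 17862 / 21154 / 14244.
After projecting period 4:
Births: 5332 * 0.274 = 1461
Band 2: 1839 * 0.972 = 1788
Band 3: 5332 * 0.945 = 5039
Band 4: 6343 * 0.944 = 5988
Band 5: 17862 * 0.941 = 16808
Band 6: 21154 * 0.936 + 14244 * 0.527 = 19800 + 7507 = 27307
Giving 1461 / 1788 / 5039 / 5988 / 16808 / 27307.
Total: 85500 → 58391; change = -27109; percentage change = -31.7%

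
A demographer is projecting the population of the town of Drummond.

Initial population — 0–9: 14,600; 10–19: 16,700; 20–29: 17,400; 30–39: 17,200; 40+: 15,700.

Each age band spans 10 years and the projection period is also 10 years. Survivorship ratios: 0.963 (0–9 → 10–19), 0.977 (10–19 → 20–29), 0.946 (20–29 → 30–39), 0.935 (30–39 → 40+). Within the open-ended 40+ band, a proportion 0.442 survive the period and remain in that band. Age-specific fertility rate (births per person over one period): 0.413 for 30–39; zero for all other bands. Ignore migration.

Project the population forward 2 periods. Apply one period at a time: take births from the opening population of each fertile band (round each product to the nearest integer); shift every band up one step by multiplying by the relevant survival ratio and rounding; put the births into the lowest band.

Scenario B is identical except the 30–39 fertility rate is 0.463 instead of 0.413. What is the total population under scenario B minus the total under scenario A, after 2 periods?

— Period 1 —
Births: 17200 * 0.413 = 7104
10–19: 14600 * 0.963 = 14060
20–29: 16700 * 0.977 = 16316
30–39: 17400 * 0.946 = 16460
40+: 17200 * 0.935 + 15700 * 0.442 = 16082 + 6939 = 23021
Giving 7104 / 14060 / 16316 / 16460 / 23021.
— Period 2 —
Births: 16460 * 0.413 = 6798
10–19: 7104 * 0.963 = 6841
20–29: 14060 * 0.977 = 13737
30–39: 16316 * 0.946 = 15435
40+: 16460 * 0.935 + 23021 * 0.442 = 15390 + 10175 = 25565
Giving 6798 / 6841 / 13737 / 15435 / 25565.
Scenario A total after 2 periods: 68376
Scenario B projection —
— Period 1 —
Births: 17200 * 0.463 = 7964
10–19: 14600 * 0.963 = 14060
20–29: 16700 * 0.977 = 16316
30–39: 17400 * 0.946 = 16460
40+: 17200 * 0.935 + 15700 * 0.442 = 16082 + 6939 = 23021
Giving 7964 / 14060 / 16316 / 16460 / 23021.
— Period 2 —
Births: 16460 * 0.463 = 7621
10–19: 7964 * 0.963 = 7669
20–29: 14060 * 0.977 = 13737
30–39: 16316 * 0.946 = 15435
40+: 16460 * 0.935 + 23021 * 0.442 = 15390 + 10175 = 25565
Giving 7621 / 7669 / 13737 / 15435 / 25565.
Scenario B total after 2 periods: 70027
Difference B − A = 70027 − 68376 = 1651

1651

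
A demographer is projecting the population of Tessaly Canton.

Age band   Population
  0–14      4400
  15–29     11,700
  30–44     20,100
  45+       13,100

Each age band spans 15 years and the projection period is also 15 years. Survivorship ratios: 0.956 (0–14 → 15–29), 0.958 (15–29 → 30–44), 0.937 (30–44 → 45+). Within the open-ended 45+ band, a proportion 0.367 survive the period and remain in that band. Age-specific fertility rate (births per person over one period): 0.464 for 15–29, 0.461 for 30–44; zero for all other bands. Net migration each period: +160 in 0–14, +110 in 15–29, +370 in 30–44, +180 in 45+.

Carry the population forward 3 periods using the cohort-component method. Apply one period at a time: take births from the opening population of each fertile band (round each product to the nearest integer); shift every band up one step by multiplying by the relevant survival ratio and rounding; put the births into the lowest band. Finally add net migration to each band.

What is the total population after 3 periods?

41896

After projecting period 1:
Births: 11700 × 0.464 = 5429, 20100 × 0.461 = 9266 ⇒ total 14695
15–29: 4400 × 0.956 = 4206
30–44: 11700 × 0.958 = 11209
45+: 20100 × 0.937 + 13100 × 0.367 = 18834 + 4808 = 23642
Net migration: 0–14 + 160 → 14855; 15–29 + 110 → 4316; 30–44 + 370 → 11579; 45+ + 180 → 23822
Population now: 0–14=14855, 15–29=4316, 30–44=11579, 45+=23822
After projecting period 2:
Births: 4316 × 0.464 = 2003, 11579 × 0.461 = 5338 ⇒ total 7341
15–29: 14855 × 0.956 = 14201
30–44: 4316 × 0.958 = 4135
45+: 11579 × 0.937 + 23822 × 0.367 = 10850 + 8743 = 19593
Net migration: 0–14 + 160 → 7501; 15–29 + 110 → 14311; 30–44 + 370 → 4505; 45+ + 180 → 19773
Population now: 0–14=7501, 15–29=14311, 30–44=4505, 45+=19773
After projecting period 3:
Births: 14311 × 0.464 = 6640, 4505 × 0.461 = 2077 ⇒ total 8717
15–29: 7501 × 0.956 = 7171
30–44: 14311 × 0.958 = 13710
45+: 4505 × 0.937 + 19773 × 0.367 = 4221 + 7257 = 11478
Net migration: 0–14 + 160 → 8877; 15–29 + 110 → 7281; 30–44 + 370 → 14080; 45+ + 180 → 11658
Population now: 0–14=8877, 15–29=7281, 30–44=14080, 45+=11658
Total after period 3: 8877 + 7281 + 14080 + 11658 = 41896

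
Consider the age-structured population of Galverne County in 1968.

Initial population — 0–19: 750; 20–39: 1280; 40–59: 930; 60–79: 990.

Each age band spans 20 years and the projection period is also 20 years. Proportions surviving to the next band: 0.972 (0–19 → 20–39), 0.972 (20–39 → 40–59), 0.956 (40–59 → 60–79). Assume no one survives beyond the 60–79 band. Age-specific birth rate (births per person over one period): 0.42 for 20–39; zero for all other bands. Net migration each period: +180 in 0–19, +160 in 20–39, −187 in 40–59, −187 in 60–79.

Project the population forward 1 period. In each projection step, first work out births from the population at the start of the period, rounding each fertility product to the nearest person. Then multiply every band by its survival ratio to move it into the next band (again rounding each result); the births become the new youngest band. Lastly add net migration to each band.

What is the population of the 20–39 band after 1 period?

Period 1:
Births: 1280 * 0.42 = 538
20–39: 750 * 0.972 = 729
40–59: 1280 * 0.972 = 1244
60–79: 930 * 0.956 = 889
Net migration: 0–19 + 180 → 718; 20–39 + 160 → 889; 40–59 − 187 → 1057; 60–79 − 187 → 702
Population now: 0–19=718, 20–39=889, 40–59=1057, 60–79=702

889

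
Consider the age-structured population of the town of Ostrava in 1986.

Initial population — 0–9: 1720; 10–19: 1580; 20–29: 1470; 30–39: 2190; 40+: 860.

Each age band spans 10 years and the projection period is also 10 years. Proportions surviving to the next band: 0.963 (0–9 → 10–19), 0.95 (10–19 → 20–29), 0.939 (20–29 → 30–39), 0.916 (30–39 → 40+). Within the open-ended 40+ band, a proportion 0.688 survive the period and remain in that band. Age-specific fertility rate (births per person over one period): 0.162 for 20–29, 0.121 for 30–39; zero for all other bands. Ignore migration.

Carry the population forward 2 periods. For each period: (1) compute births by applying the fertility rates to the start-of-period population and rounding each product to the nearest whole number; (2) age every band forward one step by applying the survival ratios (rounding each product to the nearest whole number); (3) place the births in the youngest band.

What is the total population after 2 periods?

Numbering the groups 1..5 from youngest to oldest:
Period 1:
Births: 1470 × 0.162 = 238, 2190 × 0.121 = 265 → 503
Group 2: 1720 × 0.963 = 1656
Group 3: 1580 × 0.95 = 1501
Group 4: 1470 × 0.939 = 1380
Group 5: 2190 × 0.916 + 860 × 0.688 = 2006 + 592 = 2598
Giving 503 / 1656 / 1501 / 1380 / 2598.
Period 2:
Births: 1501 × 0.162 = 243, 1380 × 0.121 = 167 → 410
Group 2: 503 × 0.963 = 484
Group 3: 1656 × 0.95 = 1573
Group 4: 1501 × 0.939 = 1409
Group 5: 1380 × 0.916 + 2598 × 0.688 = 1264 + 1787 = 3051
Giving 410 / 484 / 1573 / 1409 / 3051.
Total after period 2: 410 + 484 + 1573 + 1409 + 3051 = 6927

6927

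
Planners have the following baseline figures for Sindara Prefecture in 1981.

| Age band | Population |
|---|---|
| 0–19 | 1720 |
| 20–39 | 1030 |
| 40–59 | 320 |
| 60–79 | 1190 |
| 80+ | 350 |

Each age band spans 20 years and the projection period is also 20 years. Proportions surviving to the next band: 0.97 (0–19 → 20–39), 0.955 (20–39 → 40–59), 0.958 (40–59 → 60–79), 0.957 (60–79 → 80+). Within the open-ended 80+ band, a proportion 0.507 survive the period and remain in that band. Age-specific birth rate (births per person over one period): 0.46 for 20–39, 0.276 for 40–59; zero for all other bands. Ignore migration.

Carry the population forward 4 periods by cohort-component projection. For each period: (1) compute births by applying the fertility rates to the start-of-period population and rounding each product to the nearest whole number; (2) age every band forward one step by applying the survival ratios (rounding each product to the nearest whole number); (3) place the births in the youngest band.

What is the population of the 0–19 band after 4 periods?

608

Call the groups 1 to 5, youngest first.
[period 1]
Births: 1030 × 0.46 = 474, 320 × 0.276 = 88 → total 562
Group 2: 1720 × 0.97 = 1668
Group 3: 1030 × 0.955 = 984
Group 4: 320 × 0.958 = 307
Group 5: 1190 × 0.957 + 350 × 0.507 = 1139 + 177 = 1316
End of period: [562, 1668, 984, 307, 1316]
[period 2]
Births: 1668 × 0.46 = 767, 984 × 0.276 = 272 → total 1039
Group 2: 562 × 0.97 = 545
Group 3: 1668 × 0.955 = 1593
Group 4: 984 × 0.958 = 943
Group 5: 307 × 0.957 + 1316 × 0.507 = 294 + 667 = 961
End of period: [1039, 545, 1593, 943, 961]
[period 3]
Births: 545 × 0.46 = 251, 1593 × 0.276 = 440 → total 691
Group 2: 1039 × 0.97 = 1008
Group 3: 545 × 0.955 = 520
Group 4: 1593 × 0.958 = 1526
Group 5: 943 × 0.957 + 961 × 0.507 = 902 + 487 = 1389
End of period: [691, 1008, 520, 1526, 1389]
[period 4]
Births: 1008 × 0.46 = 464, 520 × 0.276 = 144 → total 608
Group 2: 691 × 0.97 = 670
Group 3: 1008 × 0.955 = 963
Group 4: 520 × 0.958 = 498
Group 5: 1526 × 0.957 + 1389 × 0.507 = 1460 + 704 = 2164
End of period: [608, 670, 963, 498, 2164]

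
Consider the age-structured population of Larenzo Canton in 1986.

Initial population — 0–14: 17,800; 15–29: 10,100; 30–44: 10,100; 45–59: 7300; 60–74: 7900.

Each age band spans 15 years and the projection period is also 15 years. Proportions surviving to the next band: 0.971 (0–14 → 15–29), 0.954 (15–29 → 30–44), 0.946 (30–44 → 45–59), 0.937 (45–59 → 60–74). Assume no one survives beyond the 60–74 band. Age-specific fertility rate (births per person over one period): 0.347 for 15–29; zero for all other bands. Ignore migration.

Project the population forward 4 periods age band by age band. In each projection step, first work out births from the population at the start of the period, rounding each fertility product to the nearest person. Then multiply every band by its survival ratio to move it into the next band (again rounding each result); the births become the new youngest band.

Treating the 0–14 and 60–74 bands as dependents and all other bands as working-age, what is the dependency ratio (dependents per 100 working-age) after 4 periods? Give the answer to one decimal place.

Call the groups 1 to 5, youngest first.
After projecting period 1:
Births: 10100 * 0.347 = 3505
Group 2: 17800 * 0.971 = 17284
Group 3: 10100 * 0.954 = 9635
Group 4: 10100 * 0.946 = 9555
Group 5: 7300 * 0.937 = 6840
Population now: 0–14=3505, 15–29=17284, 30–44=9635, 45–59=9555, 60–74=6840
After projecting period 2:
Births: 17284 * 0.347 = 5998
Group 2: 3505 * 0.971 = 3403
Group 3: 17284 * 0.954 = 16489
Group 4: 9635 * 0.946 = 9115
Group 5: 9555 * 0.937 = 8953
Population now: 0–14=5998, 15–29=3403, 30–44=16489, 45–59=9115, 60–74=8953
After projecting period 3:
Births: 3403 * 0.347 = 1181
Group 2: 5998 * 0.971 = 5824
Group 3: 3403 * 0.954 = 3246
Group 4: 16489 * 0.946 = 15599
Group 5: 9115 * 0.937 = 8541
Population now: 0–14=1181, 15–29=5824, 30–44=3246, 45–59=15599, 60–74=8541
After projecting period 4:
Births: 5824 * 0.347 = 2021
Group 2: 1181 * 0.971 = 1147
Group 3: 5824 * 0.954 = 5556
Group 4: 3246 * 0.946 = 3071
Group 5: 15599 * 0.937 = 14616
Population now: 0–14=2021, 15–29=1147, 30–44=5556, 45–59=3071, 60–74=14616
Dependents (band 0–14 + band 60–74) = 2021 + 14616 = 16637; working-age = 9774; ratio = 16637/9774 × 100 = 170.2

170.2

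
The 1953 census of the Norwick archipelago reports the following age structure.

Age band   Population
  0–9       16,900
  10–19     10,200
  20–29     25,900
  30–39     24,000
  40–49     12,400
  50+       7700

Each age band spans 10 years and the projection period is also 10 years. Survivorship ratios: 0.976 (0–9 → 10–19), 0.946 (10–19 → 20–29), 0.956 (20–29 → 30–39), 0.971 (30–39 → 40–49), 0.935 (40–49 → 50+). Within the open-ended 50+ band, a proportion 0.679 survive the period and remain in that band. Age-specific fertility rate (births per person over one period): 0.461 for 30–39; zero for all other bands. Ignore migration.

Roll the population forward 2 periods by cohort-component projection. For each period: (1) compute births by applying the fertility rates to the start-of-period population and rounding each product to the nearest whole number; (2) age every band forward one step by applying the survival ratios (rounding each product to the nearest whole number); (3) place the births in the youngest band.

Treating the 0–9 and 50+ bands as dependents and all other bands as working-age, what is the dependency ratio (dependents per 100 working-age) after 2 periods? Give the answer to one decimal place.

Period 1:
Births: 24000 × 0.461 = 11064
10–19: 16900 × 0.976 = 16494
20–29: 10200 × 0.946 = 9649
30–39: 25900 × 0.956 = 24760
40–49: 24000 × 0.971 = 23304
50+: 12400 × 0.935 + 7700 × 0.679 = 11594 + 5228 = 16822
→ [11064, 16494, 9649, 24760, 23304, 16822]
Period 2:
Births: 24760 × 0.461 = 11414
10–19: 11064 × 0.976 = 10798
20–29: 16494 × 0.946 = 15603
30–39: 9649 × 0.956 = 9224
40–49: 24760 × 0.971 = 24042
50+: 23304 × 0.935 + 16822 × 0.679 = 21789 + 11422 = 33211
→ [11414, 10798, 15603, 9224, 24042, 33211]
Dependents (band 0–9 + band 50+) = 11414 + 33211 = 44625; working-age = 59667; ratio = 44625/59667 × 100 = 74.8

74.8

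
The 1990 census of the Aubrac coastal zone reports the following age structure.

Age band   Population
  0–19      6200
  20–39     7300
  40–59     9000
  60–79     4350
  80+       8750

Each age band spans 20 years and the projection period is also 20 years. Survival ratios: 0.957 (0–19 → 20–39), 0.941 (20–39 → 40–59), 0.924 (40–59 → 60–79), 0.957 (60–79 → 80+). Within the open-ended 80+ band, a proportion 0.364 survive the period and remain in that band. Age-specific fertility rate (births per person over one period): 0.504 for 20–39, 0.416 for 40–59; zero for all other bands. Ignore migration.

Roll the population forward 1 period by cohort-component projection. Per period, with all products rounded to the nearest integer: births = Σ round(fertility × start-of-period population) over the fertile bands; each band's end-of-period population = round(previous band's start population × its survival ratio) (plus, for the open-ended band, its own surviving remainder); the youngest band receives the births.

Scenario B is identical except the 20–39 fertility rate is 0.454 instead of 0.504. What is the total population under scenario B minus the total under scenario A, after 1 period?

-365

[period 1]
Births: 7300 × 0.504 = 3679, 9000 × 0.416 = 3744 — total 7423
20–39: 6200 × 0.957 = 5933
40–59: 7300 × 0.941 = 6869
60–79: 9000 × 0.924 = 8316
80+: 4350 × 0.957 + 8750 × 0.364 = 4163 + 3185 = 7348
→ [7423, 5933, 6869, 8316, 7348]
Scenario A total after 1 period: 35889
Scenario B projection —
[period 1]
Births: 7300 × 0.454 = 3314, 9000 × 0.416 = 3744 — total 7058
20–39: 6200 × 0.957 = 5933
40–59: 7300 × 0.941 = 6869
60–79: 9000 × 0.924 = 8316
80+: 4350 × 0.957 + 8750 × 0.364 = 4163 + 3185 = 7348
→ [7058, 5933, 6869, 8316, 7348]
Scenario B total after 1 period: 35524
Difference B − A = 35524 − 35889 = -365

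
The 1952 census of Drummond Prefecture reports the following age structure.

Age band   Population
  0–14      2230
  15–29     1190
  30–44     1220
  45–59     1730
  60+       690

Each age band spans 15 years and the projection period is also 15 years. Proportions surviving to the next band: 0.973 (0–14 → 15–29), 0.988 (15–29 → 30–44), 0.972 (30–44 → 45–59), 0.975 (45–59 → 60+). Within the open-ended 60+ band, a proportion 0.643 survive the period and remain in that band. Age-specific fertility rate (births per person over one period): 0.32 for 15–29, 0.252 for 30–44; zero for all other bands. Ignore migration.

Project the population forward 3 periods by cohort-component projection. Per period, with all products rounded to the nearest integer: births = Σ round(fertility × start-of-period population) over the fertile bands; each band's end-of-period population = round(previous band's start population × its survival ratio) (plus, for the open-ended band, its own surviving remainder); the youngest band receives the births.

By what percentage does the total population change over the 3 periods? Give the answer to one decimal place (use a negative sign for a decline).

Call the bands 1 to 5, youngest first.
— Period 1 —
Births: 1190 × 0.32 = 381, 1220 × 0.252 = 307 → total 688
Band 2: 2230 × 0.973 = 2170
Band 3: 1190 × 0.988 = 1176
Band 4: 1220 × 0.972 = 1186
Band 5: 1730 × 0.975 + 690 × 0.643 = 1687 + 444 = 2131
End of period: [688, 2170, 1176, 1186, 2131]
— Period 2 —
Births: 2170 × 0.32 = 694, 1176 × 0.252 = 296 → total 990
Band 2: 688 × 0.973 = 669
Band 3: 2170 × 0.988 = 2144
Band 4: 1176 × 0.972 = 1143
Band 5: 1186 × 0.975 + 2131 × 0.643 = 1156 + 1370 = 2526
End of period: [990, 669, 2144, 1143, 2526]
— Period 3 —
Births: 669 × 0.32 = 214, 2144 × 0.252 = 540 → total 754
Band 2: 990 × 0.973 = 963
Band 3: 669 × 0.988 = 661
Band 4: 2144 × 0.972 = 2084
Band 5: 1143 × 0.975 + 2526 × 0.643 = 1114 + 1624 = 2738
End of period: [754, 963, 661, 2084, 2738]
Total: 7060 → 7200; change = 140; percentage change = 2.0%

2.0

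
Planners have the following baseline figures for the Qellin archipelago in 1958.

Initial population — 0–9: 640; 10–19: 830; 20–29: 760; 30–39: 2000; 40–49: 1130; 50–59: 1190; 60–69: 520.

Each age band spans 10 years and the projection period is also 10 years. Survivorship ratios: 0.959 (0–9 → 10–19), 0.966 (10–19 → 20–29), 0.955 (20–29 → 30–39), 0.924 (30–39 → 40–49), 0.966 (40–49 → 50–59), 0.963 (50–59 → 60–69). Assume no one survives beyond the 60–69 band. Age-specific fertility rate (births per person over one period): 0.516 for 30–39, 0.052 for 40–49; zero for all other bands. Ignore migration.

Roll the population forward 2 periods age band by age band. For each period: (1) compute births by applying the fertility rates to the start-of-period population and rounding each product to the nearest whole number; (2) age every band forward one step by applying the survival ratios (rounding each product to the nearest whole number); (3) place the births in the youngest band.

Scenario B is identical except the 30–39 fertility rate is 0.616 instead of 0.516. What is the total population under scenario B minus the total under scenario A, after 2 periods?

264

Numbering the groups 1..7 from youngest to oldest:
After projecting period 1:
Births: 2000 * 0.516 = 1032, 1130 * 0.052 = 59 — total 1091
Group 2: 640 * 0.959 = 614
Group 3: 830 * 0.966 = 802
Group 4: 760 * 0.955 = 726
Group 5: 2000 * 0.924 = 1848
Group 6: 1130 * 0.966 = 1092
Group 7: 1190 * 0.963 = 1146
→ [1091, 614, 802, 726, 1848, 1092, 1146]
After projecting period 2:
Births: 726 * 0.516 = 375, 1848 * 0.052 = 96 — total 471
Group 2: 1091 * 0.959 = 1046
Group 3: 614 * 0.966 = 593
Group 4: 802 * 0.955 = 766
Group 5: 726 * 0.924 = 671
Group 6: 1848 * 0.966 = 1785
Group 7: 1092 * 0.963 = 1052
→ [471, 1046, 593, 766, 671, 1785, 1052]
Scenario A total after 2 periods: 6384
Scenario B projection —
After projecting period 1:
Births: 2000 * 0.616 = 1232, 1130 * 0.052 = 59 — total 1291
Group 2: 640 * 0.959 = 614
Group 3: 830 * 0.966 = 802
Group 4: 760 * 0.955 = 726
Group 5: 2000 * 0.924 = 1848
Group 6: 1130 * 0.966 = 1092
Group 7: 1190 * 0.963 = 1146
→ [1291, 614, 802, 726, 1848, 1092, 1146]
After projecting period 2:
Births: 726 * 0.616 = 447, 1848 * 0.052 = 96 — total 543
Group 2: 1291 * 0.959 = 1238
Group 3: 614 * 0.966 = 593
Group 4: 802 * 0.955 = 766
Group 5: 726 * 0.924 = 671
Group 6: 1848 * 0.966 = 1785
Group 7: 1092 * 0.963 = 1052
→ [543, 1238, 593, 766, 671, 1785, 1052]
Scenario B total after 2 periods: 6648
Difference B − A = 6648 − 6384 = 264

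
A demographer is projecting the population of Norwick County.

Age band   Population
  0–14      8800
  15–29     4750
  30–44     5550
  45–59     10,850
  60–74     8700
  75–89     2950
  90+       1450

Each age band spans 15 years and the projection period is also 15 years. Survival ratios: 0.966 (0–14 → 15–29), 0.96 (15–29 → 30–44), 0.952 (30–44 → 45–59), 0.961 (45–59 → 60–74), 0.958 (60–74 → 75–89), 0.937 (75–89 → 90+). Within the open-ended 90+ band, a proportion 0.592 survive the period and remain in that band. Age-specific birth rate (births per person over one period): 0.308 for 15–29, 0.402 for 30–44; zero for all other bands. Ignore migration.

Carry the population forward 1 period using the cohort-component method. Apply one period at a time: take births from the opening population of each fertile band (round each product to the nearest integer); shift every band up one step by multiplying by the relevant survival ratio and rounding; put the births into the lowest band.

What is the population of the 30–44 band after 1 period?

Numbering the groups 1..7 from youngest to oldest:
— Period 1 —
Births: 4750 × 0.308 = 1463, 5550 × 0.402 = 2231 — total 3694
Group 2: 8800 × 0.966 = 8501
Group 3: 4750 × 0.96 = 4560
Group 4: 5550 × 0.952 = 5284
Group 5: 10850 × 0.961 = 10427
Group 6: 8700 × 0.958 = 8335
Group 7: 2950 × 0.937 + 1450 × 0.592 = 2764 + 858 = 3622
→ [3694, 8501, 4560, 5284, 10427, 8335, 3622]

4560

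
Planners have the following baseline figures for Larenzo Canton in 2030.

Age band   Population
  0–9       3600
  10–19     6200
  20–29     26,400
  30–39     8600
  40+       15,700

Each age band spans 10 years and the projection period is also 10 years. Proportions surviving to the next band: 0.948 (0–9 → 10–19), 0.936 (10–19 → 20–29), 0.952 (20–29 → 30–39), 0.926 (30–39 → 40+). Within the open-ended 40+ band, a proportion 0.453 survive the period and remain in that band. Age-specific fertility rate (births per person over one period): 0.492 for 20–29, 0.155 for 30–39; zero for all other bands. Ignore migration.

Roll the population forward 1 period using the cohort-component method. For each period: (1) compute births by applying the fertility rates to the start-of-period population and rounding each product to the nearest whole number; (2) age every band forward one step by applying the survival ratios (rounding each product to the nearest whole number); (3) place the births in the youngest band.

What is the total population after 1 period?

63747

Period 1:
Births: 26400 × 0.492 = 12989, 8600 × 0.155 = 1333 ⇒ total 14322
10–19: 3600 × 0.948 = 3413
20–29: 6200 × 0.936 = 5803
30–39: 26400 × 0.952 = 25133
40+: 8600 × 0.926 + 15700 × 0.453 = 7964 + 7112 = 15076
End of period: [14322, 3413, 5803, 25133, 15076]
Total after period 1: 14322 + 3413 + 5803 + 25133 + 15076 = 63747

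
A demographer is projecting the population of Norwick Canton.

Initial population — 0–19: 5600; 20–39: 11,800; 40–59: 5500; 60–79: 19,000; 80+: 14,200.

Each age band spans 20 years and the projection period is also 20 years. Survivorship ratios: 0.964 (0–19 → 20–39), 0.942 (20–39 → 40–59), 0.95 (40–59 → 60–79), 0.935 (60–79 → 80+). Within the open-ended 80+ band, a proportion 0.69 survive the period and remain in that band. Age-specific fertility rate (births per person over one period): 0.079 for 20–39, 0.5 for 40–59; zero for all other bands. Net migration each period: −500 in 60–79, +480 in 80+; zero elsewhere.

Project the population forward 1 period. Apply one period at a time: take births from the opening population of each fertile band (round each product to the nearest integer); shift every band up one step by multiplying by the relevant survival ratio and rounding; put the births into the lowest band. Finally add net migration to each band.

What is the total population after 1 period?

Let band 1 be 0–19 through band 5 = 80+.
Period 1.
Births: 11800 * 0.079 = 932 ; 5500 * 0.5 = 2750 → 3682
Band 2: 5600 * 0.964 = 5398
Band 3: 11800 * 0.942 = 11116
Band 4: 5500 * 0.95 = 5225
Band 5: 19000 * 0.935 + 14200 * 0.69 = 17765 + 9798 = 27563
Net migration: Band 4 − 500 → 4725; Band 5 + 480 → 28043
→ [3682, 5398, 11116, 4725, 28043]
Total after period 1: 3682 + 5398 + 11116 + 4725 + 28043 = 52964

52964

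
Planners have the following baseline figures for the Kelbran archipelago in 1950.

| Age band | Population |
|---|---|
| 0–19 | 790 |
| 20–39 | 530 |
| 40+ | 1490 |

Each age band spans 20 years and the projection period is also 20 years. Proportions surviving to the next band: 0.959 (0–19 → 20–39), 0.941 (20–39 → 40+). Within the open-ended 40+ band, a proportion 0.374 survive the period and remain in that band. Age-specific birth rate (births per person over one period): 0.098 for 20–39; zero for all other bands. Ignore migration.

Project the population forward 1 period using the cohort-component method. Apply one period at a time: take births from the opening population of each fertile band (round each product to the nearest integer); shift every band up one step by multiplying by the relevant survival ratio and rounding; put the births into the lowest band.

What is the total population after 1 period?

Period 1.
Births: 530 × 0.098 = 52
20–39: 790 × 0.959 = 758
40+: 530 × 0.941 + 1490 × 0.374 = 499 + 557 = 1056
→ [52, 758, 1056]
Total after period 1: 52 + 758 + 1056 = 1866

1866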